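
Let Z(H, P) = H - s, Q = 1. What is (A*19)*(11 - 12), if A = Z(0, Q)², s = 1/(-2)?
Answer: -19/4 ≈ -4.7500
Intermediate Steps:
s = -½ ≈ -0.50000
Z(H, P) = ½ + H (Z(H, P) = H - 1*(-½) = H + ½ = ½ + H)
A = ¼ (A = (½ + 0)² = (½)² = ¼ ≈ 0.25000)
(A*19)*(11 - 12) = ((¼)*19)*(11 - 12) = (19/4)*(-1) = -19/4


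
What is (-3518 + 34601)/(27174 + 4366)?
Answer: 31083/31540 ≈ 0.98551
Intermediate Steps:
(-3518 + 34601)/(27174 + 4366) = 31083/31540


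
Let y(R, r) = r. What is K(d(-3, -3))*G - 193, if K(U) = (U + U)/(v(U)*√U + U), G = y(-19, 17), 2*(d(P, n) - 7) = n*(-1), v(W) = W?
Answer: -2963/15 + 34*√34/15 ≈ -184.32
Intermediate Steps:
d(P, n) = 7 - n/2 (d(P, n) = 7 + (n*(-1))/2 = 7 + (-n)/2 = 7 - n/2)
G = 17
K(U) = 2*U/(U + U^(3/2)) (K(U) = (U + U)/(U*√U + U) = (2*U)/(U^(3/2) + U) = (2*U)/(U + U^(3/2)) = 2*U/(U + U^(3/2)))
K(d(-3, -3))*G - 193 = (2*(7 - ½*(-3))/((7 - ½*(-3)) + (7 - ½*(-3))^(3/2)))*17 - 193 = (2*(7 + 3/2)/((7 + 3/2) + (7 + 3/2)^(3/2)))*17 - 193 = (2*(17/2)/(17/2 + (17/2)^(3/2)))*17 - 193 = (2*(17/2)/(17/2 + 17*√34/4))*17 - 193 = (17/(17/2 + 17*√34/4))*17 - 193 = 289/(17/2 + 17*√34/4) - 193 = -193 + 289/(17/2 + 17*√34/4)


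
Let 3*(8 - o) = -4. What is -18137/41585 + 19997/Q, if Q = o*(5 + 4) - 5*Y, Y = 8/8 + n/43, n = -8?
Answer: 35695398666/142927645 ≈ 249.74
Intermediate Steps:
o = 28/3 (o = 8 - ⅓*(-4) = 8 + 4/3 = 28/3 ≈ 9.3333)
Y = 35/43 (Y = 8/8 - 8/43 = 8*(⅛) - 8*1/43 = 1 - 8/43 = 35/43 ≈ 0.81395)
Q = 3437/43 (Q = 28*(5 + 4)/3 - 5*35/43 = (28/3)*9 - 175/43 = 84 - 175/43 = 3437/43 ≈ 79.930)
-18137/41585 + 19997/Q = -18137/41585 + 19997/(3437/43) = -18137*1/41585 + 19997*(43/3437) = -18137/41585 + 859871/3437 = 35695398666/142927645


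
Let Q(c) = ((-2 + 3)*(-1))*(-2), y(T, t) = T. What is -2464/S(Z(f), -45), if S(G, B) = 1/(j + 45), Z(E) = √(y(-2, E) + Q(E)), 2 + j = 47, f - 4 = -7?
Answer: -221760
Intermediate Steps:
f = -3 (f = 4 - 7 = -3)
j = 45 (j = -2 + 47 = 45)
Q(c) = 2 (Q(c) = (1*(-1))*(-2) = -1*(-2) = 2)
Z(E) = 0 (Z(E) = √(-2 + 2) = √0 = 0)
S(G, B) = 1/90 (S(G, B) = 1/(45 + 45) = 1/90)
-2464/S(Z(f), -45) = -2464/1/90 = -2464*90 = -221760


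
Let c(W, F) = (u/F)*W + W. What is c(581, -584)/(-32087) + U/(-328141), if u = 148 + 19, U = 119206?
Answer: -210298123955/558997381448 ≈ -0.37621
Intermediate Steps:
u = 167
c(W, F) = W + 167*W/F (c(W, F) = (167/F)*W + W = 167*W/F + W = W + 167*W/F)
c(581, -584)/(-32087) + U/(-328141) = (581*(167 - 584)/(-584))/(-32087) + 119206/(-328141) = (581*(-1/584)*(-417))*(-1/32087) + 119206*(-1/328141) = (242277/584)*(-1/32087) - 119206/328141 = -242277/18738808 - 119206/328141 = -210298123955/558997381448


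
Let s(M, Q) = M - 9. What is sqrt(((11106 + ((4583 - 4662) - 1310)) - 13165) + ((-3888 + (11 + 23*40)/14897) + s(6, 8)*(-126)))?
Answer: 7*I*sqrt(31512443435)/14897 ≈ 83.414*I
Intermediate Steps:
s(M, Q) = -9 + M
sqrt(((11106 + ((4583 - 4662) - 1310)) - 13165) + ((-3888 + (11 + 23*40)/14897) + s(6, 8)*(-126))) = sqrt(((11106 + ((4583 - 4662) - 1310)) - 13165) + ((-3888 + (11 + 23*40)/14897) + (-9 + 6)*(-126))) = sqrt(((11106 + (-79 - 1310)) - 13165) + ((-3888 + (11 + 920)*(1/14897)) - 3*(-126))) = sqrt(((11106 - 1389) - 13165) + ((-3888 + 931*(1/14897)) + 378)) = sqrt((9717 - 13165) + ((-3888 + 931/14897) + 378)) = sqrt(-3448 + (-57918605/14897 + 378)) = sqrt(-3448 - 52287539/14897) = sqrt(-103652395/14897) = 7*I*sqrt(31512443435)/14897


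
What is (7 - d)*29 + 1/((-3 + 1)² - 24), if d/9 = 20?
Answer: -100341/20 ≈ -5017.0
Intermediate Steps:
d = 180 (d = 9*20 = 180)
(7 - d)*29 + 1/((-3 + 1)² - 24) = (7 - 1*180)*29 + 1/((-3 + 1)² - 24) = (7 - 180)*29 + 1/((-2)² - 24) = -173*29 + 1/(4 - 24) = -5017 + 1/(-20) = -5017 - 1/20 = -100341/20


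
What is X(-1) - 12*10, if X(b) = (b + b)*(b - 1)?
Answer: -116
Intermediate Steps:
X(b) = 2*b*(-1 + b) (X(b) = (2*b)*(-1 + b) = 2*b*(-1 + b))
X(-1) - 12*10 = 2*(-1)*(-1 - 1) - 12*10 = 2*(-1)*(-2) - 120 = 4 - 120 = -116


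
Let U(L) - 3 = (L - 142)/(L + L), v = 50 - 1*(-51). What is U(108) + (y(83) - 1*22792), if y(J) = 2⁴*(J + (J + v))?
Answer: -1999853/108 ≈ -18517.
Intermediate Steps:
v = 101 (v = 50 + 51 = 101)
y(J) = 1616 + 32*J (y(J) = 2⁴*(J + (J + 101)) = 16*(J + (101 + J)) = 16*(101 + 2*J) = 1616 + 32*J)
U(L) = 3 + (-142 + L)/(2*L) (U(L) = 3 + (L - 142)/(L + L) = 3 + (-142 + L)/((2*L)) = 3 + (-142 + L)*(1/(2*L)) = 3 + (-142 + L)/(2*L))
U(108) + (y(83) - 1*22792) = (7/2 - 71/108) + ((1616 + 32*83) - 1*22792) = (7/2 - 71*1/108) + ((1616 + 2656) - 22792) = (7/2 - 71/108) + (4272 - 22792) = 307/108 - 18520 = -1999853/108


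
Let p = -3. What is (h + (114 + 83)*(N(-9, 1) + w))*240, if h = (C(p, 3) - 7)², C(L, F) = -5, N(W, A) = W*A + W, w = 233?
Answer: 10199760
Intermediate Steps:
N(W, A) = W + A*W (N(W, A) = A*W + W = W + A*W)
h = 144 (h = (-5 - 7)² = (-12)² = 144)
(h + (114 + 83)*(N(-9, 1) + w))*240 = (144 + (114 + 83)*(-9*(1 + 1) + 233))*240 = (144 + 197*(-9*2 + 233))*240 = (144 + 197*(-18 + 233))*240 = (144 + 197*215)*240 = (144 + 42355)*240 = 42499*240 = 10199760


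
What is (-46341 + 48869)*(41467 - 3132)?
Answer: 96910880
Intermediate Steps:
(-46341 + 48869)*(41467 - 3132) = 2528*38335 = 96910880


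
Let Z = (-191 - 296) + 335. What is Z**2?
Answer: 23104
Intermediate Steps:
Z = -152 (Z = -487 + 335 = -152)
Z**2 = (-152)**2 = 23104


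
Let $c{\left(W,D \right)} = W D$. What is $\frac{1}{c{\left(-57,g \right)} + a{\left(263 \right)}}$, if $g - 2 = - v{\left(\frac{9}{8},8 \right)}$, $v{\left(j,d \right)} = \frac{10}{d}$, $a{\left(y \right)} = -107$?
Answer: $- \frac{4}{599} \approx -0.0066778$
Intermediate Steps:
$g = \frac{3}{4}$ ($g = 2 - \frac{10}{8} = 2 - 10 \cdot \frac{1}{8} = 2 - \frac{5}{4} = \frac{3}{4} \approx 0.75$)
$c{\left(W,D \right)} = D W$
$\frac{1}{c{\left(-57,g \right)} + a{\left(263 \right)}} = \frac{1}{\frac{3}{4} \left(-57\right) - 107} = \frac{1}{- \frac{171}{4} - 107} = \frac{1}{- \frac{599}{4}} = - \frac{4}{599}$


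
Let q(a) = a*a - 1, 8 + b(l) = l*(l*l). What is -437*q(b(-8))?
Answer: -118164363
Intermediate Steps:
b(l) = -8 + l**3 (b(l) = -8 + l*(l*l) = -8 + l*l**2 = -8 + l**3)
q(a) = -1 + a**2 (q(a) = a**2 - 1 = -1 + a**2)
-437*q(b(-8)) = -437*(-1 + (-8 + (-8)**3)**2) = -437*(-1 + (-8 - 512)**2) = -437*(-1 + (-520)**2) = -437*(-1 + 270400) = -437*270399 = -118164363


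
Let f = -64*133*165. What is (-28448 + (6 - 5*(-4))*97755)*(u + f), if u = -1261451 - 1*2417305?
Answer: -12775097216952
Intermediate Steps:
u = -3678756 (u = -1261451 - 2417305 = -3678756)
f = -1404480 (f = -8512*165 = -1404480)
(-28448 + (6 - 5*(-4))*97755)*(u + f) = (-28448 + (6 - 5*(-4))*97755)*(-3678756 - 1404480) = (-28448 + (6 + 20)*97755)*(-5083236) = (-28448 + 26*97755)*(-5083236) = (-28448 + 2541630)*(-5083236) = 2513182*(-5083236) = -12775097216952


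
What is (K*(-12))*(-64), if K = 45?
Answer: 34560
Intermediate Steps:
(K*(-12))*(-64) = (45*(-12))*(-64) = -540*(-64) = 34560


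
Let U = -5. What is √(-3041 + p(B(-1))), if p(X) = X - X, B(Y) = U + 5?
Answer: I*√3041 ≈ 55.145*I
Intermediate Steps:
B(Y) = 0 (B(Y) = -5 + 5 = 0)
p(X) = 0
√(-3041 + p(B(-1))) = √(-3041 + 0) = √(-3041) = I*√3041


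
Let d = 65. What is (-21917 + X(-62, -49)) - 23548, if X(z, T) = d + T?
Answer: -45449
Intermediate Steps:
X(z, T) = 65 + T
(-21917 + X(-62, -49)) - 23548 = (-21917 + (65 - 49)) - 23548 = (-21917 + 16) - 23548 = -21901 - 23548 = -45449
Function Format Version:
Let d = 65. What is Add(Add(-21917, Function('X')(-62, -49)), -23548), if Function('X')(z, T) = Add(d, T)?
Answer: -45449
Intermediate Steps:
Function('X')(z, T) = Add(65, T)
Add(Add(-21917, Function('X')(-62, -49)), -23548) = Add(Add(-21917, Add(65, -49)), -23548) = Add(Add(-21917, 16), -23548) = Add(-21901, -23548) = -45449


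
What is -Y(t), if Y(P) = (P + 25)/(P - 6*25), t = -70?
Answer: -9/44 ≈ -0.20455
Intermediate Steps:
Y(P) = (25 + P)/(-150 + P) (Y(P) = (25 + P)/(P - 150) = (25 + P)/(-150 + P))
-Y(t) = -(25 - 70)/(-150 - 70) = -(-45)/(-220) = -(-1)*(-45)/220 = -1*9/44 = -9/44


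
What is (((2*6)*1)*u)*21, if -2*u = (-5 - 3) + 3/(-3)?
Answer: 1134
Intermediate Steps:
u = 9/2 (u = -((-5 - 3) + 3/(-3))/2 = -(-8 + 3*(-⅓))/2 = -(-8 - 1)/2 = -½*(-9) = 9/2 ≈ 4.5000)
(((2*6)*1)*u)*21 = (((2*6)*1)*(9/2))*21 = ((12*1)*(9/2))*21 = (12*(9/2))*21 = 54*21 = 1134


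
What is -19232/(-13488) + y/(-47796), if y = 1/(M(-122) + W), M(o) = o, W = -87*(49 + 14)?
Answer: 107298929473/75252077628 ≈ 1.4259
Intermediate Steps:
W = -5481 (W = -87*63 = -5481)
y = -1/5603 (y = 1/(-122 - 5481) = 1/(-5603) = -1/5603 ≈ -0.00017848)
-19232/(-13488) + y/(-47796) = -19232/(-13488) - 1/5603/(-47796) = -19232*(-1/13488) - 1/5603*(-1/47796) = 1202/843 + 1/267800988 = 107298929473/75252077628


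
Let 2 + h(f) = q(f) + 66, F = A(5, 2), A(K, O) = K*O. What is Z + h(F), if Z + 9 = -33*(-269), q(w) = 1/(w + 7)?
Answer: 151845/17 ≈ 8932.1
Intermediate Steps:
F = 10 (F = 5*2 = 10)
q(w) = 1/(7 + w)
Z = 8868 (Z = -9 - 33*(-269) = -9 + 8877 = 8868)
h(f) = 64 + 1/(7 + f) (h(f) = -2 + (1/(7 + f) + 66) = -2 + (66 + 1/(7 + f)) = 64 + 1/(7 + f))
Z + h(F) = 8868 + (449 + 64*10)/(7 + 10) = 8868 + (449 + 640)/17 = 8868 + (1/17)*1089 = 8868 + 1089/17 = 151845/17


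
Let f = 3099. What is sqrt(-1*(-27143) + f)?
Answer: sqrt(30242) ≈ 173.90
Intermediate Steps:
sqrt(-1*(-27143) + f) = sqrt(-1*(-27143) + 3099) = sqrt(27143 + 3099) = sqrt(30242)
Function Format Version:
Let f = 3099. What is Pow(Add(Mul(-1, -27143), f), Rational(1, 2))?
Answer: Pow(30242, Rational(1, 2)) ≈ 173.90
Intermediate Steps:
Pow(Add(Mul(-1, -27143), f), Rational(1, 2)) = Pow(Add(Mul(-1, -27143), 3099), Rational(1, 2)) = Pow(Add(27143, 3099), Rational(1, 2)) = Pow(30242, Rational(1, 2))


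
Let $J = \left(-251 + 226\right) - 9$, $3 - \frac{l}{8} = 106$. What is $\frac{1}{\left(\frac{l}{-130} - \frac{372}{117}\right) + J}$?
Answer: $- \frac{195}{6014} \approx -0.032424$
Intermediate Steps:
$l = -824$ ($l = 24 - 848 = -824$)
$J = -34$ ($J = -25 - 9 = -34$)
$\frac{1}{\left(\frac{l}{-130} - \frac{372}{117}\right) + J} = \frac{1}{\left(- \frac{824}{-130} - \frac{372}{117}\right) - 34} = \frac{1}{\left(\left(-824\right) \left(- \frac{1}{130}\right) - \frac{124}{39}\right) - 34} = \frac{1}{\left(\frac{412}{65} - \frac{124}{39}\right) - 34} = \frac{1}{\frac{616}{195} - 34} = \frac{1}{- \frac{6014}{195}} = - \frac{195}{6014}$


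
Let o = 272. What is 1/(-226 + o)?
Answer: 1/46 ≈ 0.021739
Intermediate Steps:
1/(-226 + o) = 1/(-226 + 272) = 1/46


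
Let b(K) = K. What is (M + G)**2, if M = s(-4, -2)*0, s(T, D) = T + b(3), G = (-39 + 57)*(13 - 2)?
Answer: 39204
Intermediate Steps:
G = 198 (G = 18*11 = 198)
s(T, D) = 3 + T (s(T, D) = T + 3 = 3 + T)
M = 0 (M = (3 - 4)*0 = -1*0 = 0)
(M + G)**2 = (0 + 198)**2 = 198**2 = 39204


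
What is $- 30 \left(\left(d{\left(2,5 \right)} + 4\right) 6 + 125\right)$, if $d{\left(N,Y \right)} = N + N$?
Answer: $-5190$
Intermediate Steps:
$d{\left(N,Y \right)} = 2 N$
$- 30 \left(\left(d{\left(2,5 \right)} + 4\right) 6 + 125\right) = - 30 \left(\left(2 \cdot 2 + 4\right) 6 + 125\right) = - 30 \left(\left(4 + 4\right) 6 + 125\right) = - 30 \left(8 \cdot 6 + 125\right) = - 30 \left(48 + 125\right) = \left(-30\right) 173 = -5190$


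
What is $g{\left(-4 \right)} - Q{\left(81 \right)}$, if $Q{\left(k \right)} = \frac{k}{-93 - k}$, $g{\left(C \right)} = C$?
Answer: $- \frac{205}{58} \approx -3.5345$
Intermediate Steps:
$g{\left(-4 \right)} - Q{\left(81 \right)} = -4 - \left(-1\right) 81 \frac{1}{93 + 81} = -4 - \left(-1\right) 81 \cdot \frac{1}{174} = -4 - - \frac{27}{58} = -4 + \frac{27}{58} = - \frac{205}{58}$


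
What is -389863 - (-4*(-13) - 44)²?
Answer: -389927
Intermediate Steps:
-389863 - (-4*(-13) - 44)² = -389863 - (52 - 44)² = -389863 - 1*8² = -389863 - 1*64 = -389863 - 64 = -389927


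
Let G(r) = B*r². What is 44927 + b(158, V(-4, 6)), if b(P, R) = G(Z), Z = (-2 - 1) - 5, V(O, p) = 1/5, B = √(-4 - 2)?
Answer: 44927 + 64*I*√6 ≈ 44927.0 + 156.77*I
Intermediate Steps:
B = I*√6 (B = √(-6) = I*√6 ≈ 2.4495*I)
V(O, p) = ⅕
Z = -8 (Z = -3 - 5 = -8)
G(r) = I*√6*r² (G(r) = (I*√6)*r² = I*√6*r²)
b(P, R) = 64*I*√6 (b(P, R) = I*√6*(-8)² = I*√6*64 = 64*I*√6)
44927 + b(158, V(-4, 6)) = 44927 + 64*I*√6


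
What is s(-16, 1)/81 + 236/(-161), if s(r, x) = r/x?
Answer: -21692/13041 ≈ -1.6634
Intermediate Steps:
s(-16, 1)/81 + 236/(-161) = -16/1/81 + 236/(-161) = -16*1*(1/81) + 236*(-1/161) = -16*1/81 - 236/161 = -16/81 - 236/161 = -21692/13041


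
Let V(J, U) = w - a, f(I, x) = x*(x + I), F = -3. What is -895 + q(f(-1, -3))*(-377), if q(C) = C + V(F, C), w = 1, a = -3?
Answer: -6927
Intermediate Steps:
f(I, x) = x*(I + x)
V(J, U) = 4 (V(J, U) = 1 - 1*(-3) = 1 + 3 = 4)
q(C) = 4 + C (q(C) = C + 4 = 4 + C)
-895 + q(f(-1, -3))*(-377) = -895 + (4 - 3*(-1 - 3))*(-377) = -895 + (4 - 3*(-4))*(-377) = -895 + (4 + 12)*(-377) = -895 + 16*(-377) = -895 - 6032 = -6927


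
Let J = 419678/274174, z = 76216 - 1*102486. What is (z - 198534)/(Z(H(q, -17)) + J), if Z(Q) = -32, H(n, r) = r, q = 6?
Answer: 30817705948/4176945 ≈ 7378.0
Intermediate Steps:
z = -26270 (z = 76216 - 102486 = -26270)
J = 209839/137087 (J = 419678*(1/274174) = 209839/137087 ≈ 1.5307)
(z - 198534)/(Z(H(q, -17)) + J) = (-26270 - 198534)/(-32 + 209839/137087) = -224804/(-4176945/137087) = -224804*(-137087/4176945) = 30817705948/4176945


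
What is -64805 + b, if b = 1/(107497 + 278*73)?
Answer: -8281495754/127791 ≈ -64805.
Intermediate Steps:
b = 1/127791 (b = 1/(107497 + 20294) = 1/127791 ≈ 7.8253e-6)
-64805 + b = -64805 + 1/127791 = -8281495754/127791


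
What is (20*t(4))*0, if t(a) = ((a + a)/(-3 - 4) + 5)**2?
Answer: 0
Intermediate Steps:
t(a) = (5 - 2*a/7)**2 (t(a) = ((2*a)/(-7) + 5)**2 = ((2*a)*(-1/7) + 5)**2 = (-2*a/7 + 5)**2 = (5 - 2*a/7)**2)
(20*t(4))*0 = (20*((-35 + 2*4)**2/49))*0 = (20*((-35 + 8)**2/49))*0 = (20*((1/49)*(-27)**2))*0 = (20*((1/49)*729))*0 = (20*(729/49))*0 = (14580/49)*0 = 0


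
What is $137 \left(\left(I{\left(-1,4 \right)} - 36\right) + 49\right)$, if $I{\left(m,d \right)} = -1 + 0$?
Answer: $1644$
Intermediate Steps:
$I{\left(m,d \right)} = -1$
$137 \left(\left(I{\left(-1,4 \right)} - 36\right) + 49\right) = 137 \left(\left(-1 - 36\right) + 49\right) = 137 \left(-37 + 49\right) = 137 \cdot 12 = 1644$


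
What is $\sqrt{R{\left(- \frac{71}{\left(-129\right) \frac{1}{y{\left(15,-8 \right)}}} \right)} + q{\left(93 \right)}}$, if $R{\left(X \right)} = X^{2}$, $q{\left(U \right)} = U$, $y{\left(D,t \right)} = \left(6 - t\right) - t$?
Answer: $\frac{\sqrt{3987457}}{129} \approx 15.48$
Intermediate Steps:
$y{\left(D,t \right)} = 6 - 2 t$
$\sqrt{R{\left(- \frac{71}{\left(-129\right) \frac{1}{y{\left(15,-8 \right)}}} \right)} + q{\left(93 \right)}} = \sqrt{\left(- \frac{71}{\left(-129\right) \frac{1}{6 - -16}}\right)^{2} + 93} = \sqrt{\left(- \frac{71}{\left(-129\right) \frac{1}{6 + 16}}\right)^{2} + 93} = \sqrt{\left(- \frac{71}{\left(-129\right) \frac{1}{22}}\right)^{2} + 93} = \sqrt{\left(- \frac{71}{- \frac{129}{22}}\right)^{2} + 93} = \sqrt{\left(\left(-71\right) \left(- \frac{22}{129}\right)\right)^{2} + 93} = \sqrt{\left(\frac{1562}{129}\right)^{2} + 93} = \sqrt{\frac{2439844}{16641} + 93} = \sqrt{\frac{3987457}{16641}} = \frac{\sqrt{3987457}}{129}$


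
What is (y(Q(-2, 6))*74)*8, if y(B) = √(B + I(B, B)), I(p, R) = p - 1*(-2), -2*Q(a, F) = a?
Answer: 1184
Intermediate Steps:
Q(a, F) = -a/2
I(p, R) = 2 + p (I(p, R) = p + 2 = 2 + p)
y(B) = √(2 + 2*B) (y(B) = √(B + (2 + B)) = √(2 + 2*B))
(y(Q(-2, 6))*74)*8 = (√(2 + 2*(-½*(-2)))*74)*8 = (√(2 + 2*1)*74)*8 = (√(2 + 2)*74)*8 = (√4*74)*8 = (2*74)*8 = 148*8 = 1184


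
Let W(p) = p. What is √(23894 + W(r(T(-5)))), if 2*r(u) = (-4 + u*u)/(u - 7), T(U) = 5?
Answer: √95555/2 ≈ 154.56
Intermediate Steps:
r(u) = (-4 + u²)/(2*(-7 + u)) (r(u) = ((-4 + u*u)/(u - 7))/2 = ((-4 + u²)/(-7 + u))/2 = (-4 + u²)/(2*(-7 + u)))
√(23894 + W(r(T(-5)))) = √(23894 + (-4 + 5²)/(2*(-7 + 5))) = √(23894 + (½)*(-4 + 25)/(-2)) = √(23894 + (½)*(-½)*21) = √(23894 - 21/4) = √(95555/4) = √95555/2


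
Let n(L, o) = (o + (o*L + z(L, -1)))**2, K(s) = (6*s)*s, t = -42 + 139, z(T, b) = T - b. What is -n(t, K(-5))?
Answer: -218980804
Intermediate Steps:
t = 97
K(s) = 6*s**2
n(L, o) = (1 + L + o + L*o)**2 (n(L, o) = (o + (o*L + (L - 1*(-1))))**2 = (o + (L*o + (L + 1)))**2 = (o + (L*o + (1 + L)))**2 = (o + (1 + L + L*o))**2 = (1 + L + o + L*o)**2)
-n(t, K(-5)) = -(1 + 97 + 6*(-5)**2 + 97*(6*(-5)**2))**2 = -(1 + 97 + 6*25 + 97*(6*25))**2 = -(1 + 97 + 150 + 97*150)**2 = -(1 + 97 + 150 + 14550)**2 = -1*14798**2 = -1*218980804 = -218980804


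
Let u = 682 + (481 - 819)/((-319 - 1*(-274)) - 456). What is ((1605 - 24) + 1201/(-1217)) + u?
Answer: 1379599216/609717 ≈ 2262.7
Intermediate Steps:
u = 342020/501 (u = 682 - 338/((-319 + 274) - 456) = 682 - 338/(-45 - 456) = 682 - 338/(-501) = 682 - 338*(-1/501) = 682 + 338/501 = 342020/501 ≈ 682.67)
((1605 - 24) + 1201/(-1217)) + u = ((1605 - 24) + 1201/(-1217)) + 342020/501 = (1581 + 1201*(-1/1217)) + 342020/501 = (1581 - 1201/1217) + 342020/501 = 1922876/1217 + 342020/501 = 1379599216/609717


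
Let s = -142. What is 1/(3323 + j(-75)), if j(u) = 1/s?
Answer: 142/471865 ≈ 0.00030093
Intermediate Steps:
j(u) = -1/142 (j(u) = 1/(-142) = -1/142)
1/(3323 + j(-75)) = 1/(3323 - 1/142) = 1/(471865/142) = 142/471865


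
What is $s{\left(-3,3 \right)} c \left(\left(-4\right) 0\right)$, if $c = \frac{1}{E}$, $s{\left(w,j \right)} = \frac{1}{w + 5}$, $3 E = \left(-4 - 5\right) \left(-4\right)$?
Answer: $0$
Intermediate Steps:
$E = 12$ ($E = \frac{\left(-4 - 5\right) \left(-4\right)}{3} = \frac{\left(-9\right) \left(-4\right)}{3} = \frac{1}{3} \cdot 36 = 12$)
$s{\left(w,j \right)} = \frac{1}{5 + w}$
$c = \frac{1}{12} \approx 0.083333$
$s{\left(-3,3 \right)} c \left(\left(-4\right) 0\right) = \frac{1}{5 - 3} \cdot \frac{1}{12} \left(\left(-4\right) 0\right) = \frac{1}{2} \cdot \frac{1}{12} \cdot 0 = \frac{1}{24} \cdot 0 = 0$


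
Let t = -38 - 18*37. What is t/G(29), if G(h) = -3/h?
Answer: 20416/3 ≈ 6805.3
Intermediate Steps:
t = -704 (t = -38 - 666 = -704)
t/G(29) = -704/((-3/29)) = -704/((-3*1/29)) = -704/(-3/29) = -704*(-29/3) = 20416/3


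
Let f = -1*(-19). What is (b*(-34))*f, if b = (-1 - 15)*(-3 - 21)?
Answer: -248064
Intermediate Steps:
f = 19
b = 384 (b = -16*(-24) = 384)
(b*(-34))*f = (384*(-34))*19 = -13056*19 = -248064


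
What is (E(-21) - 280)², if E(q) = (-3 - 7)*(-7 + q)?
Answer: 0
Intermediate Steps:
E(q) = 70 - 10*q (E(q) = -10*(-7 + q) = 70 - 10*q)
(E(-21) - 280)² = ((70 - 10*(-21)) - 280)² = ((70 + 210) - 280)² = (280 - 280)² = 0² = 0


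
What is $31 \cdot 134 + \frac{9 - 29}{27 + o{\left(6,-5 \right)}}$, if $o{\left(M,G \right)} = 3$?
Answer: $\frac{12460}{3} \approx 4153.3$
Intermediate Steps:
$31 \cdot 134 + \frac{9 - 29}{27 + o{\left(6,-5 \right)}} = 31 \cdot 134 + \frac{9 - 29}{27 + 3} = 4154 - \frac{20}{30} = 4154 - \frac{2}{3} = \frac{12460}{3}$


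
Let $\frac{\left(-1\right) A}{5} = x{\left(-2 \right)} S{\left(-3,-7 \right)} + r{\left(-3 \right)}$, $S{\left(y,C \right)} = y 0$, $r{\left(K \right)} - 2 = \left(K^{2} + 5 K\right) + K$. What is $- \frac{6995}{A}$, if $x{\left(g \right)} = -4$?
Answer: $- \frac{1399}{7} \approx -199.86$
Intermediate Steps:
$r{\left(K \right)} = 2 + K^{2} + 6 K$ ($r{\left(K \right)} = 2 + \left(\left(K^{2} + 5 K\right) + K\right) = 2 + \left(K^{2} + 6 K\right) = 2 + K^{2} + 6 K$)
$S{\left(y,C \right)} = 0$
$A = 35$ ($A = - 5 \left(\left(-4\right) 0 + \left(2 + \left(-3\right)^{2} + 6 \left(-3\right)\right)\right) = - 5 \left(0 + \left(2 + 9 - 18\right)\right) = - 5 \left(0 - 7\right) = \left(-5\right) \left(-7\right) = 35$)
$- \frac{6995}{A} = - \frac{6995}{35} = \left(-6995\right) \frac{1}{35} = - \frac{1399}{7}$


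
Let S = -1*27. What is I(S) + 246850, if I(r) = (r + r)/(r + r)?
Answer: 246851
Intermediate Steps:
S = -27
I(r) = 1 (I(r) = (2*r)/((2*r)) = (2*r)*(1/(2*r)) = 1)
I(S) + 246850 = 1 + 246850 = 246851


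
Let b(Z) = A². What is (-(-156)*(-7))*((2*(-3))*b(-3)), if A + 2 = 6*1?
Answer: 104832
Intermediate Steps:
A = 4 (A = -2 + 6*1 = -2 + 6 = 4)
b(Z) = 16 (b(Z) = 4² = 16)
(-(-156)*(-7))*((2*(-3))*b(-3)) = (-(-156)*(-7))*((2*(-3))*16) = (-39*28)*(-6*16) = -1092*(-96) = 104832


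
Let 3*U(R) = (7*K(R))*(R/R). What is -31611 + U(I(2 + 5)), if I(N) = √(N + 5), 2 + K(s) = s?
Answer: -94847/3 + 14*√3/3 ≈ -31608.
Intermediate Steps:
K(s) = -2 + s
I(N) = √(5 + N)
U(R) = -14/3 + 7*R/3 (U(R) = ((7*(-2 + R))*(R/R))/3 = ((-14 + 7*R)*1)/3 = (-14 + 7*R)/3 = -14/3 + 7*R/3)
-31611 + U(I(2 + 5)) = -31611 + (-14/3 + 7*√(5 + (2 + 5))/3) = -31611 + (-14/3 + 7*√(5 + 7)/3) = -31611 + (-14/3 + 7*√12/3) = -31611 + (-14/3 + 7*(2*√3)/3) = -31611 + (-14/3 + 14*√3/3) = -94847/3 + 14*√3/3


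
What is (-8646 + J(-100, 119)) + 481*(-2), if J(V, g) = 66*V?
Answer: -16208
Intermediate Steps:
(-8646 + J(-100, 119)) + 481*(-2) = (-8646 + 66*(-100)) + 481*(-2) = (-8646 - 6600) - 962 = -15246 - 962 = -16208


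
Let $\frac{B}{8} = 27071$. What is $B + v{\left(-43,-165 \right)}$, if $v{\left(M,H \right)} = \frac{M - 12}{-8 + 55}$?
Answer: $\frac{10178641}{47} \approx 2.1657 \cdot 10^{5}$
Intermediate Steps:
$B = 216568$ ($B = 8 \cdot 27071 = 216568$)
$v{\left(M,H \right)} = - \frac{12}{47} + \frac{M}{47}$ ($v{\left(M,H \right)} = \frac{-12 + M}{47} = \left(-12 + M\right) \frac{1}{47} = - \frac{12}{47} + \frac{M}{47}$)
$B + v{\left(-43,-165 \right)} = 216568 + \left(- \frac{12}{47} + \frac{1}{47} \left(-43\right)\right) = 216568 - \frac{55}{47} = \frac{10178641}{47}$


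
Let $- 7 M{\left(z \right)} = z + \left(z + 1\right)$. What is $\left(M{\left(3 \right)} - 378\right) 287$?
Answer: $-108773$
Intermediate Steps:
$M{\left(z \right)} = - \frac{1}{7} - \frac{2 z}{7}$ ($M{\left(z \right)} = - \frac{z + \left(z + 1\right)}{7} = - \frac{z + \left(1 + z\right)}{7} = - \frac{1 + 2 z}{7} = - \frac{1}{7} - \frac{2 z}{7}$)
$\left(M{\left(3 \right)} - 378\right) 287 = \left(\left(- \frac{1}{7} - \frac{6}{7}\right) - 378\right) 287 = \left(-1 - 378\right) 287 = \left(-379\right) 287 = -108773$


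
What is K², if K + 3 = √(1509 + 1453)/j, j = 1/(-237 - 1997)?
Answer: 14782619281 + 13404*√2962 ≈ 1.4783e+10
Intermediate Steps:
j = -1/2234 (j = 1/(-2234) = -1/2234 ≈ -0.00044763)
K = -3 - 2234*√2962 (K = -3 + √(1509 + 1453)/(-1/2234) = -3 + √2962*(-2234) = -3 - 2234*√2962 ≈ -1.2159e+5)
K² = (-3 - 2234*√2962)²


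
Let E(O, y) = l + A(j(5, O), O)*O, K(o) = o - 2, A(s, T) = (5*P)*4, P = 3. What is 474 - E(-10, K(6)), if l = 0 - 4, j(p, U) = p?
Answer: 1078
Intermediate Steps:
A(s, T) = 60 (A(s, T) = (5*3)*4 = 15*4 = 60)
l = -4
K(o) = -2 + o
E(O, y) = -4 + 60*O
474 - E(-10, K(6)) = 474 - (-4 + 60*(-10)) = 474 - (-4 - 600) = 474 - 1*(-604) = 474 + 604 = 1078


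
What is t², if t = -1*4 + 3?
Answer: 1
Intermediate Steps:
t = -1 (t = -4 + 3 = -1)
t² = (-1)² = 1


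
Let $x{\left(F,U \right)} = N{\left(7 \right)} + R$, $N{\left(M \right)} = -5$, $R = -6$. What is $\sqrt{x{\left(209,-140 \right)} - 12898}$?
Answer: $i \sqrt{12909} \approx 113.62 i$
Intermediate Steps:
$x{\left(F,U \right)} = -11$ ($x{\left(F,U \right)} = -5 - 6 = -11$)
$\sqrt{x{\left(209,-140 \right)} - 12898} = \sqrt{-11 - 12898} = \sqrt{-12909} = i \sqrt{12909}$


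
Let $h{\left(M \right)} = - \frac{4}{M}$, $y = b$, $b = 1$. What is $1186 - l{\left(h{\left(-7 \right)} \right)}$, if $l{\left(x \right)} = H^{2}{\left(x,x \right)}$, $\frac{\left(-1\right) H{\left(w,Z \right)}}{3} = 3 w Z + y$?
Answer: $\frac{2762905}{2401} \approx 1150.7$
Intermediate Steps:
$y = 1$
$H{\left(w,Z \right)} = -3 - 9 Z w$ ($H{\left(w,Z \right)} = - 3 \left(3 w Z + 1\right) = - 3 \left(3 Z w + 1\right) = - 3 \left(1 + 3 Z w\right) = -3 - 9 Z w$)
$l{\left(x \right)} = \left(-3 - 9 x^{2}\right)^{2}$ ($l{\left(x \right)} = \left(-3 - 9 x x\right)^{2} = \left(-3 - 9 x^{2}\right)^{2}$)
$1186 - l{\left(h{\left(-7 \right)} \right)} = 1186 - 9 \left(1 + 3 \left(- \frac{4}{-7}\right)^{2}\right)^{2} = 1186 - 9 \left(1 + 3 \left(\left(-4\right) \left(- \frac{1}{7}\right)\right)^{2}\right)^{2} = 1186 - 9 \left(1 + 3 \left(\frac{4}{7}\right)^{2}\right)^{2} = 1186 - 9 \left(1 + 3 \cdot \frac{16}{49}\right)^{2} = 1186 - 9 \left(1 + \frac{48}{49}\right)^{2} = 1186 - 9 \left(\frac{97}{49}\right)^{2} = 1186 - 9 \cdot \frac{9409}{2401} = 1186 - \frac{84681}{2401} = \frac{2762905}{2401}$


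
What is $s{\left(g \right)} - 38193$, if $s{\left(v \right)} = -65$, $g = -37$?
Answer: $-38258$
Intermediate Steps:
$s{\left(g \right)} - 38193 = -65 - 38193 = -38258$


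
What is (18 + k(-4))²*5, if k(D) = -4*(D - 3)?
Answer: 10580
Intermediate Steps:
k(D) = 12 - 4*D (k(D) = -4*(-3 + D) = 12 - 4*D)
(18 + k(-4))²*5 = (18 + (12 - 4*(-4)))²*5 = (18 + (12 + 16))²*5 = (18 + 28)²*5 = 46²*5 = 2116*5 = 10580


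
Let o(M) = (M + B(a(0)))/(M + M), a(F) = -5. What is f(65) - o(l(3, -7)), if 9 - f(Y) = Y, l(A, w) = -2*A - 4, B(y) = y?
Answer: -227/4 ≈ -56.750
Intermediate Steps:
l(A, w) = -4 - 2*A
f(Y) = 9 - Y
o(M) = (-5 + M)/(2*M) (o(M) = (M - 5)/(M + M) = (-5 + M)/((2*M)) = (-5 + M)*(1/(2*M)) = (-5 + M)/(2*M))
f(65) - o(l(3, -7)) = (9 - 1*65) - (-5 + (-4 - 2*3))/(2*(-4 - 2*3)) = (9 - 65) - (-5 + (-4 - 6))/(2*(-4 - 6)) = -56 - (-5 - 10)/(2*(-10)) = -56 - (-1)*(-15)/(2*10) = -56 - 1*¾ = -56 - ¾ = -227/4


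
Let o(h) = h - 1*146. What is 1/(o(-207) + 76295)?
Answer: 1/75942 ≈ 1.3168e-5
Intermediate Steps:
o(h) = -146 + h (o(h) = h - 146 = -146 + h)
1/(o(-207) + 76295) = 1/((-146 - 207) + 76295) = 1/(-353 + 76295) = 1/75942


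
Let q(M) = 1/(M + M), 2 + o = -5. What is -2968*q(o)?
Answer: 212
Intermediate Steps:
o = -7 (o = -2 - 5 = -7)
q(M) = 1/(2*M)
-2968*q(o) = -1484/(-7) = -1484*(-1)/7 = -2968*(-1/14) = 212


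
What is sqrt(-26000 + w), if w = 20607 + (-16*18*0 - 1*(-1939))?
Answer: I*sqrt(3454) ≈ 58.771*I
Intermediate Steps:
w = 22546 (w = 20607 + (-288*0 + 1939) = 20607 + (0 + 1939) = 20607 + 1939 = 22546)
sqrt(-26000 + w) = sqrt(-26000 + 22546) = sqrt(-3454) = I*sqrt(3454)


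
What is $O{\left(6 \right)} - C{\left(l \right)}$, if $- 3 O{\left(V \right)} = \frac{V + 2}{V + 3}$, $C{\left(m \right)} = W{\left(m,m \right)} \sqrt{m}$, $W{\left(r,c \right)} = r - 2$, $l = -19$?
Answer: $- \frac{8}{27} + 21 i \sqrt{19} \approx -0.2963 + 91.537 i$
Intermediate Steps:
$W{\left(r,c \right)} = -2 + r$
$C{\left(m \right)} = \sqrt{m} \left(-2 + m\right)$ ($C{\left(m \right)} = \left(-2 + m\right) \sqrt{m} = \sqrt{m} \left(-2 + m\right)$)
$O{\left(V \right)} = - \frac{2 + V}{3 \left(3 + V\right)}$ ($O{\left(V \right)} = - \frac{\left(V + 2\right) \frac{1}{V + 3}}{3} = - \frac{\left(2 + V\right) \frac{1}{3 + V}}{3} = - \frac{\frac{1}{3 + V} \left(2 + V\right)}{3} = - \frac{2 + V}{3 \left(3 + V\right)}$)
$O{\left(6 \right)} - C{\left(l \right)} = \frac{-2 - 6}{3 \left(3 + 6\right)} - \sqrt{-19} \left(-2 - 19\right) = \frac{-2 - 6}{3 \cdot 9} - i \sqrt{19} \left(-21\right) = \frac{1}{3} \cdot \frac{1}{9} \left(-8\right) - - 21 i \sqrt{19} = - \frac{8}{27} + 21 i \sqrt{19}$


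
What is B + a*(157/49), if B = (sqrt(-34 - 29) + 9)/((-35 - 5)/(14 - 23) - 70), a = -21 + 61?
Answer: 3701231/28910 - 27*I*sqrt(7)/590 ≈ 128.03 - 0.12108*I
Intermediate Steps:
a = 40
B = -81/590 - 27*I*sqrt(7)/590 (B = (sqrt(-63) + 9)/(-40/(-9) - 70) = (3*I*sqrt(7) + 9)/(-40*(-1/9) - 70) = (9 + 3*I*sqrt(7))/(40/9 - 70) = (9 + 3*I*sqrt(7))/(-590/9) = (9 + 3*I*sqrt(7))*(-9/590) = -81/590 - 27*I*sqrt(7)/590 ≈ -0.13729 - 0.12108*I)
B + a*(157/49) = (-81/590 - 27*I*sqrt(7)/590) + 40*(157/49) = (-81/590 - 27*I*sqrt(7)/590) + 6280/49 = 3701231/28910 - 27*I*sqrt(7)/590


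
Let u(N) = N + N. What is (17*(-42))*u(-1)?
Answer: 1428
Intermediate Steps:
u(N) = 2*N
(17*(-42))*u(-1) = (17*(-42))*(2*(-1)) = -714*(-2) = 1428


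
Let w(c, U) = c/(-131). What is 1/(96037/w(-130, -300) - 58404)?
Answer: 130/4988327 ≈ 2.6061e-5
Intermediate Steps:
w(c, U) = -c/131 (w(c, U) = c*(-1/131) = -c/131)
1/(96037/w(-130, -300) - 58404) = 1/(96037/((-1/131*(-130))) - 58404) = 1/(96037/(130/131) - 58404) = 1/(96037*(131/130) - 58404) = 1/(12580847/130 - 58404) = 1/(4988327/130) = 130/4988327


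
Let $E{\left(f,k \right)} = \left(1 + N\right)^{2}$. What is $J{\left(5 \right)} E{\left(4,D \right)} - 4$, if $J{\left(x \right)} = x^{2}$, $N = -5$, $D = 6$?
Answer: $396$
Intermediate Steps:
$E{\left(f,k \right)} = 16$ ($E{\left(f,k \right)} = \left(1 - 5\right)^{2} = \left(-4\right)^{2} = 16$)
$J{\left(5 \right)} E{\left(4,D \right)} - 4 = 5^{2} \cdot 16 - 4 = 25 \cdot 16 - 4 = 400 - 4 = 396$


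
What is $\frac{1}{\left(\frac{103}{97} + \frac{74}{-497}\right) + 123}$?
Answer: $\frac{48209}{5973720} \approx 0.0080702$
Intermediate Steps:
$\frac{1}{\left(\frac{103}{97} + \frac{74}{-497}\right) + 123} = \frac{1}{\left(103 \cdot \frac{1}{97} + 74 \left(- \frac{1}{497}\right)\right) + 123} = \frac{1}{\left(\frac{103}{97} - \frac{74}{497}\right) + 123} = \frac{1}{\frac{44013}{48209} + 123} = \frac{1}{\frac{5973720}{48209}} = \frac{48209}{5973720}$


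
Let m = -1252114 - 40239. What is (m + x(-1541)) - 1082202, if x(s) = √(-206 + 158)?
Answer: -2374555 + 4*I*√3 ≈ -2.3746e+6 + 6.9282*I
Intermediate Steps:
m = -1292353
x(s) = 4*I*√3 (x(s) = √(-48) = 4*I*√3)
(m + x(-1541)) - 1082202 = (-1292353 + 4*I*√3) - 1082202 = -2374555 + 4*I*√3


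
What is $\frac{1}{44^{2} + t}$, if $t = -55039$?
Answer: $- \frac{1}{53103} \approx -1.8831 \cdot 10^{-5}$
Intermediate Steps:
$\frac{1}{44^{2} + t} = \frac{1}{44^{2} - 55039} = \frac{1}{1936 - 55039} = \frac{1}{-53103} = - \frac{1}{53103}$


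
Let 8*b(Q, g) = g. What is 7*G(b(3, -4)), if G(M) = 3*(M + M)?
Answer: -21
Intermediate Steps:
b(Q, g) = g/8
G(M) = 6*M (G(M) = 3*(2*M) = 6*M)
7*G(b(3, -4)) = 7*(6*((⅛)*(-4))) = 7*(6*(-½)) = 7*(-3) = -21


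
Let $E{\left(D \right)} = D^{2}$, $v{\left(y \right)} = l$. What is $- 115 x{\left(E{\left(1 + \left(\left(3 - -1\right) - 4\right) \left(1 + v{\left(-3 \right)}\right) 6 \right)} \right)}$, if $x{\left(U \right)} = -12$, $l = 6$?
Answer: $1380$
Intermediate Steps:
$v{\left(y \right)} = 6$
$- 115 x{\left(E{\left(1 + \left(\left(3 - -1\right) - 4\right) \left(1 + v{\left(-3 \right)}\right) 6 \right)} \right)} = \left(-115\right) \left(-12\right) = 1380$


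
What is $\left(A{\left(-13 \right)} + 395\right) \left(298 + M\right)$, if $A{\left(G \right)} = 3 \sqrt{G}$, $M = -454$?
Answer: $-61620 - 468 i \sqrt{13} \approx -61620.0 - 1687.4 i$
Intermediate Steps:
$\left(A{\left(-13 \right)} + 395\right) \left(298 + M\right) = \left(3 \sqrt{-13} + 395\right) \left(298 - 454\right) = \left(3 i \sqrt{13} + 395\right) \left(-156\right) = \left(395 + 3 i \sqrt{13}\right) \left(-156\right) = -61620 - 468 i \sqrt{13}$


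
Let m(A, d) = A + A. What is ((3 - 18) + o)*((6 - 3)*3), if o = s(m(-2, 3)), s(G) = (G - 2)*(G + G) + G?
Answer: 261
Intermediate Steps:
m(A, d) = 2*A
s(G) = G + 2*G*(-2 + G) (s(G) = (-2 + G)*(2*G) + G = 2*G*(-2 + G) + G = G + 2*G*(-2 + G))
o = 44 (o = (2*(-2))*(-3 + 2*(2*(-2))) = -4*(-3 + 2*(-4)) = -4*(-3 - 8) = -4*(-11) = 44)
((3 - 18) + o)*((6 - 3)*3) = ((3 - 18) + 44)*((6 - 3)*3) = (-15 + 44)*(3*3) = 29*9 = 261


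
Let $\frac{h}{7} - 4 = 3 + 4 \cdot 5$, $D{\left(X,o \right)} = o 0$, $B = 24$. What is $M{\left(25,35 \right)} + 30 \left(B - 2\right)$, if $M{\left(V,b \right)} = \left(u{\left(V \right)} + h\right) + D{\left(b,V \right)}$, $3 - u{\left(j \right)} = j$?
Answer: $827$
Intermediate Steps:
$u{\left(j \right)} = 3 - j$
$D{\left(X,o \right)} = 0$
$h = 189$ ($h = 28 + 7 \left(3 + 4 \cdot 5\right) = 28 + 7 \left(3 + 20\right) = 28 + 7 \cdot 23 = 28 + 161 = 189$)
$M{\left(V,b \right)} = 192 - V$ ($M{\left(V,b \right)} = \left(\left(3 - V\right) + 189\right) + 0 = \left(192 - V\right) + 0 = 192 - V$)
$M{\left(25,35 \right)} + 30 \left(B - 2\right) = \left(192 - 25\right) + 30 \left(24 - 2\right) = \left(192 - 25\right) + 30 \cdot 22 = 167 + 660 = 827$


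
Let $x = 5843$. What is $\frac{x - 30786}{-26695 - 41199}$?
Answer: $\frac{24943}{67894} \approx 0.36738$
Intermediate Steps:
$\frac{x - 30786}{-26695 - 41199} = \frac{5843 - 30786}{-26695 - 41199} = - \frac{24943}{-67894} = \left(-24943\right) \left(- \frac{1}{67894}\right) = \frac{24943}{67894}$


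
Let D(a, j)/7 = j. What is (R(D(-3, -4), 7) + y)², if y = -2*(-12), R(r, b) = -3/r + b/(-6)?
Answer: 3713329/7056 ≈ 526.27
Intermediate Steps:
D(a, j) = 7*j
R(r, b) = -3/r - b/6 (R(r, b) = -3/r + b*(-⅙) = -3/r - b/6)
y = 24
(R(D(-3, -4), 7) + y)² = ((-3/(7*(-4)) - ⅙*7) + 24)² = ((-3/(-28) - 7/6) + 24)² = ((-3*(-1/28) - 7/6) + 24)² = ((3/28 - 7/6) + 24)² = (-89/84 + 24)² = (1927/84)² = 3713329/7056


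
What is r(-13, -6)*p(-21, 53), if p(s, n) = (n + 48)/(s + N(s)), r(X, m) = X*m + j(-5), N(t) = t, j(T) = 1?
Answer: -7979/42 ≈ -189.98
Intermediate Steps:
r(X, m) = 1 + X*m (r(X, m) = X*m + 1 = 1 + X*m)
p(s, n) = (48 + n)/(2*s) (p(s, n) = (n + 48)/(s + s) = (48 + n)/((2*s)) = (48 + n)*(1/(2*s)) = (48 + n)/(2*s))
r(-13, -6)*p(-21, 53) = (1 - 13*(-6))*((1/2)*(48 + 53)/(-21)) = (1 + 78)*((1/2)*(-1/21)*101) = 79*(-101/42) = -7979/42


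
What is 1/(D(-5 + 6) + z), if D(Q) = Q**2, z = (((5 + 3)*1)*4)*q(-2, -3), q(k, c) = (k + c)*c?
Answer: 1/481 ≈ 0.0020790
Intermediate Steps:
q(k, c) = c*(c + k) (q(k, c) = (c + k)*c = c*(c + k))
z = 480 (z = (((5 + 3)*1)*4)*(-3*(-3 - 2)) = ((8*1)*4)*(-3*(-5)) = (8*4)*15 = 32*15 = 480)
1/(D(-5 + 6) + z) = 1/((-5 + 6)**2 + 480) = 1/(1**2 + 480) = 1/(1 + 480) = 1/481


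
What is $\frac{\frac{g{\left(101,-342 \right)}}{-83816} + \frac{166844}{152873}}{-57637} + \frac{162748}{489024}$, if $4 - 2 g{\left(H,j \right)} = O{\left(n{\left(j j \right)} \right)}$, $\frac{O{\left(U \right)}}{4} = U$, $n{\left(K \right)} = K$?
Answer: $\frac{3755232748470235835}{11285980155732279312} \approx 0.33273$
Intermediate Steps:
$O{\left(U \right)} = 4 U$
$g{\left(H,j \right)} = 2 - 2 j^{2}$ ($g{\left(H,j \right)} = 2 - \frac{4 j j}{2} = 2 - \frac{4 j^{2}}{2} = 2 - 2 j^{2}$)
$\frac{\frac{g{\left(101,-342 \right)}}{-83816} + \frac{166844}{152873}}{-57637} + \frac{162748}{489024} = \frac{\frac{2 - 2 \left(-342\right)^{2}}{-83816} + \frac{166844}{152873}}{-57637} + \frac{162748}{489024} = \left(\left(2 - 233928\right) \left(- \frac{1}{83816}\right) + 166844 \cdot \frac{1}{152873}\right) \left(- \frac{1}{57637}\right) + 162748 \cdot \frac{1}{489024} = \left(\left(2 - 233928\right) \left(- \frac{1}{83816}\right) + \frac{166844}{152873}\right) \left(- \frac{1}{57637}\right) + \frac{40687}{122256} = \left(\left(-233926\right) \left(- \frac{1}{83816}\right) + \frac{166844}{152873}\right) \left(- \frac{1}{57637}\right) + \frac{40687}{122256} = \left(\frac{116963}{41908} + \frac{166844}{152873}\right) \left(- \frac{1}{57637}\right) + \frac{40687}{122256} = \frac{24872583051}{6406601684} \left(- \frac{1}{57637}\right) + \frac{40687}{122256} = - \frac{24872583051}{369257301260708} + \frac{40687}{122256} = \frac{3755232748470235835}{11285980155732279312}$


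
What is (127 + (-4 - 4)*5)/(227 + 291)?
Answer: 87/518 ≈ 0.16795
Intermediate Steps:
(127 + (-4 - 4)*5)/(227 + 291) = (127 - 8*5)/518 = (127 - 40)*(1/518) = 87*(1/518) = 87/518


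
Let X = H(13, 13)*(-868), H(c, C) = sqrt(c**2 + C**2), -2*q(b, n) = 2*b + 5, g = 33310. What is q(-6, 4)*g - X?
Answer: 116585 + 11284*sqrt(2) ≈ 1.3254e+5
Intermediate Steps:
q(b, n) = -5/2 - b (q(b, n) = -(2*b + 5)/2 = -(5 + 2*b)/2 = -5/2 - b)
H(c, C) = sqrt(C**2 + c**2)
X = -11284*sqrt(2) (X = sqrt(13**2 + 13**2)*(-868) = sqrt(169 + 169)*(-868) = sqrt(338)*(-868) = (13*sqrt(2))*(-868) = -11284*sqrt(2) ≈ -15958.)
q(-6, 4)*g - X = (-5/2 - 1*(-6))*33310 - (-11284)*sqrt(2) = (-5/2 + 6)*33310 + 11284*sqrt(2) = (7/2)*33310 + 11284*sqrt(2) = 116585 + 11284*sqrt(2)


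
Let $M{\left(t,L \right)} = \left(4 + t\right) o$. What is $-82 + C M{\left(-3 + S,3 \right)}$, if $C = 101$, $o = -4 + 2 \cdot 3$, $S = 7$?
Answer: $1534$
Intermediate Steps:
$o = 2$ ($o = -4 + 6 = 2$)
$M{\left(t,L \right)} = 8 + 2 t$ ($M{\left(t,L \right)} = \left(4 + t\right) 2 = 8 + 2 t$)
$-82 + C M{\left(-3 + S,3 \right)} = -82 + 101 \left(8 + 2 \left(-3 + 7\right)\right) = -82 + 101 \left(8 + 2 \cdot 4\right) = -82 + 101 \left(8 + 8\right) = -82 + 101 \cdot 16 = -82 + 1616 = 1534$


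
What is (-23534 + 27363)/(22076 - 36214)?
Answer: -3829/14138 ≈ -0.27083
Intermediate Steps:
(-23534 + 27363)/(22076 - 36214) = 3829/(-14138) = 3829*(-1/14138) = -3829/14138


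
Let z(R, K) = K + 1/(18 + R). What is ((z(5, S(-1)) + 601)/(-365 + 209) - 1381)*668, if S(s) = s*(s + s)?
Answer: -829805966/897 ≈ -9.2509e+5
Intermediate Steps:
S(s) = 2*s² (S(s) = s*(2*s) = 2*s²)
((z(5, S(-1)) + 601)/(-365 + 209) - 1381)*668 = (((1 + 18*(2*(-1)²) + (2*(-1)²)*5)/(18 + 5) + 601)/(-365 + 209) - 1381)*668 = (((1 + 18*(2*1) + (2*1)*5)/23 + 601)/(-156) - 1381)*668 = (((1 + 18*2 + 2*5)/23 + 601)*(-1/156) - 1381)*668 = (((1 + 36 + 10)/23 + 601)*(-1/156) - 1381)*668 = (((1/23)*47 + 601)*(-1/156) - 1381)*668 = ((47/23 + 601)*(-1/156) - 1381)*668 = ((13870/23)*(-1/156) - 1381)*668 = (-6935/1794 - 1381)*668 = -2484449/1794*668 = -829805966/897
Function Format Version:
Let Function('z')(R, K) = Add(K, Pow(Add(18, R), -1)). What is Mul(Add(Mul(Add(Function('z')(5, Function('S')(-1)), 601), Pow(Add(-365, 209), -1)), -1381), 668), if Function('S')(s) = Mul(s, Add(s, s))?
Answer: Rational(-829805966, 897) ≈ -9.2509e+5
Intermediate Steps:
Function('S')(s) = Mul(2, Pow(s, 2)) (Function('S')(s) = Mul(s, Mul(2, s)) = Mul(2, Pow(s, 2)))
Mul(Add(Mul(Add(Function('z')(5, Function('S')(-1)), 601), Pow(Add(-365, 209), -1)), -1381), 668) = Mul(Add(Mul(Add(Mul(Pow(Add(18, 5), -1), Add(1, Mul(18, Mul(2, Pow(-1, 2))), Mul(Mul(2, Pow(-1, 2)), 5))), 601), Pow(Add(-365, 209), -1)), -1381), 668) = Mul(Add(Mul(Add(Mul(Pow(23, -1), Add(1, Mul(18, Mul(2, 1)), Mul(Mul(2, 1), 5))), 601), Pow(-156, -1)), -1381), 668) = Mul(Add(Mul(Add(Mul(Rational(1, 23), Add(1, Mul(18, 2), Mul(2, 5))), 601), Rational(-1, 156)), -1381), 668) = Mul(Add(Mul(Add(Mul(Rational(1, 23), Add(1, 36, 10)), 601), Rational(-1, 156)), -1381), 668) = Mul(Add(Mul(Add(Mul(Rational(1, 23), 47), 601), Rational(-1, 156)), -1381), 668) = Mul(Add(Mul(Add(Rational(47, 23), 601), Rational(-1, 156)), -1381), 668) = Mul(Add(Mul(Rational(13870, 23), Rational(-1, 156)), -1381), 668) = Mul(Add(Rational(-6935, 1794), -1381), 668) = Mul(Rational(-2484449, 1794), 668) = Rational(-829805966, 897)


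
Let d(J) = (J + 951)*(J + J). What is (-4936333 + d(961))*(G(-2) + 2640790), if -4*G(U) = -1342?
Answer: -6663395886719/2 ≈ -3.3317e+12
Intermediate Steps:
G(U) = 671/2 (G(U) = -1/4*(-1342) = 671/2)
d(J) = 2*J*(951 + J) (d(J) = (951 + J)*(2*J) = 2*J*(951 + J))
(-4936333 + d(961))*(G(-2) + 2640790) = (-4936333 + 2*961*(951 + 961))*(671/2 + 2640790) = (-4936333 + 2*961*1912)*(5282251/2) = (-4936333 + 3674864)*(5282251/2) = -1261469*5282251/2 = -6663395886719/2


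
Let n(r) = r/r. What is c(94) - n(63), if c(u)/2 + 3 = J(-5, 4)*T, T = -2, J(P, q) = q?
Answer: -23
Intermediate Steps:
n(r) = 1
c(u) = -22 (c(u) = -6 + 2*(4*(-2)) = -6 + 2*(-8) = -6 - 16 = -22)
c(94) - n(63) = -22 - 1*1 = -22 - 1 = -23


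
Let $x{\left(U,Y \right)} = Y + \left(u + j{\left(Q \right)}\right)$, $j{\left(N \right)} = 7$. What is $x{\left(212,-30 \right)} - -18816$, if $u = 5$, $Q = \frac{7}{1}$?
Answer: $18798$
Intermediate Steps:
$Q = 7$ ($Q = 7 \cdot 1 = 7$)
$x{\left(U,Y \right)} = 12 + Y$ ($x{\left(U,Y \right)} = Y + \left(5 + 7\right) = Y + 12 = 12 + Y$)
$x{\left(212,-30 \right)} - -18816 = \left(12 - 30\right) - -18816 = -18 + 18816 = 18798$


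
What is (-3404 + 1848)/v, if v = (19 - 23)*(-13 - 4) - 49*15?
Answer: 1556/667 ≈ 2.3328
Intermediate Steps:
v = -667 (v = -4*(-17) - 735 = 68 - 735 = -667)
(-3404 + 1848)/v = (-3404 + 1848)/(-667) = -1556*(-1/667) = 1556/667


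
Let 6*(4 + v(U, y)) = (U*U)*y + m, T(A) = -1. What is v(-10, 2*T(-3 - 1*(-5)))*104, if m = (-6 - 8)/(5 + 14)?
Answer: -222040/57 ≈ -3895.4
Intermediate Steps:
m = -14/19 ≈ -0.73684
v(U, y) = -235/57 + y*U**2/6 (v(U, y) = -4 + ((U*U)*y - 14/19)/6 = -4 + (U**2*y - 14/19)/6 = -4 + (y*U**2 - 14/19)/6 = -4 + (-14/19 + y*U**2)/6 = -4 + (-7/57 + y*U**2/6) = -235/57 + y*U**2/6)
v(-10, 2*T(-3 - 1*(-5)))*104 = (-235/57 + (1/6)*(2*(-1))*(-10)**2)*104 = (-235/57 + (1/6)*(-2)*100)*104 = (-235/57 - 100/3)*104 = -2135/57*104 = -222040/57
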